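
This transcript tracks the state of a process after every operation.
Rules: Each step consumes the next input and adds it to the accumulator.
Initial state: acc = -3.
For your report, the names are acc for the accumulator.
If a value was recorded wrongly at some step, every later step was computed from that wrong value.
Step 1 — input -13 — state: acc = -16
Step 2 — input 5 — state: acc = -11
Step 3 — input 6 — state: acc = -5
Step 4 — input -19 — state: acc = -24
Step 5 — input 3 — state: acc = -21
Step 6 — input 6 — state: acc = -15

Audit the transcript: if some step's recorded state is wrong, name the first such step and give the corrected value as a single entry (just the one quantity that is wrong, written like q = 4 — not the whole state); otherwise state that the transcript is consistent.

no error

step 1: acc = -3 + -13 = -16 -> same as recorded
step 2: acc = -16 + 5 = -11 -> agrees with the transcript
step 3: acc = -11 + 6 = -5 -> agrees with the transcript
step 4: acc = -5 + -19 = -24 -> confirmed correct
step 5: acc = -24 + 3 = -21 -> in agreement
step 6: acc = -21 + 6 = -15 -> exactly as logged
The recomputation confirms every line.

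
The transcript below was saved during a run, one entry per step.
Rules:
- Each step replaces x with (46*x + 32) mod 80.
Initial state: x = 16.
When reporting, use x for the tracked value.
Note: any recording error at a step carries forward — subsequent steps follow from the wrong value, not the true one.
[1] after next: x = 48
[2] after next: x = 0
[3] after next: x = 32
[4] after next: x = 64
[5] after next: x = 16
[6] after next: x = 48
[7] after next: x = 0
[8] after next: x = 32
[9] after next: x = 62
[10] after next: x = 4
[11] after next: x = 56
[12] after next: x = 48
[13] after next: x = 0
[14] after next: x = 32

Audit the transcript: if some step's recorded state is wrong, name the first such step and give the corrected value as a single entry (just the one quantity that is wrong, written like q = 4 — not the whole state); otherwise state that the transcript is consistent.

1. x = (46*16 + 32) mod 80 = 48 (in agreement)
2. x = (46*48 + 32) mod 80 = 0 (same as recorded)
3. x = (46*0 + 32) mod 80 = 32 (exactly as logged)
4. x = (46*32 + 32) mod 80 = 64 (in agreement)
5. x = (46*64 + 32) mod 80 = 16 (consistent with the transcript)
6. x = (46*16 + 32) mod 80 = 48 (verified)
7. x = (46*48 + 32) mod 80 = 0 (in agreement)
8. x = (46*0 + 32) mod 80 = 32 (confirmed correct)
9. x = (46*32 + 32) mod 80 = 64 (not what was recorded)
That makes step 9 the first incorrect line — x = 64 is what it should show.

step 9, x = 64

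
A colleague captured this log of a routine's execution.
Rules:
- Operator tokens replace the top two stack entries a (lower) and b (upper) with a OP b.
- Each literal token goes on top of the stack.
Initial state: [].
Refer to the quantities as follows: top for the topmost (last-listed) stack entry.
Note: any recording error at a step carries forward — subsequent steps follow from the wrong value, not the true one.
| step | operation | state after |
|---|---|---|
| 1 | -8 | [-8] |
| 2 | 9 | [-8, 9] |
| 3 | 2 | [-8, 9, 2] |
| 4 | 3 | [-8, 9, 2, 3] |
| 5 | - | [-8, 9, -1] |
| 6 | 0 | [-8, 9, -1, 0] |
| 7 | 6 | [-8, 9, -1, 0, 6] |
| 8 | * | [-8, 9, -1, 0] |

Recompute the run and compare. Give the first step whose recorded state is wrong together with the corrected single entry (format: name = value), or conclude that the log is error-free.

Step 1: push -8: top = -8 — checks out.
Step 2: push 9: top = 9 — confirmed correct.
Step 3: push 2: top = 2 — in agreement.
Step 4: push 3: top = 3 — consistent with the log.
Step 5: 2 - 3 = -1 — same as recorded.
Step 6: push 0: top = 0 — confirmed correct.
Step 7: push 6: top = 6 — consistent with the log.
Step 8: 0 * 6 = 0 — in agreement.
Every step is consistent.

no error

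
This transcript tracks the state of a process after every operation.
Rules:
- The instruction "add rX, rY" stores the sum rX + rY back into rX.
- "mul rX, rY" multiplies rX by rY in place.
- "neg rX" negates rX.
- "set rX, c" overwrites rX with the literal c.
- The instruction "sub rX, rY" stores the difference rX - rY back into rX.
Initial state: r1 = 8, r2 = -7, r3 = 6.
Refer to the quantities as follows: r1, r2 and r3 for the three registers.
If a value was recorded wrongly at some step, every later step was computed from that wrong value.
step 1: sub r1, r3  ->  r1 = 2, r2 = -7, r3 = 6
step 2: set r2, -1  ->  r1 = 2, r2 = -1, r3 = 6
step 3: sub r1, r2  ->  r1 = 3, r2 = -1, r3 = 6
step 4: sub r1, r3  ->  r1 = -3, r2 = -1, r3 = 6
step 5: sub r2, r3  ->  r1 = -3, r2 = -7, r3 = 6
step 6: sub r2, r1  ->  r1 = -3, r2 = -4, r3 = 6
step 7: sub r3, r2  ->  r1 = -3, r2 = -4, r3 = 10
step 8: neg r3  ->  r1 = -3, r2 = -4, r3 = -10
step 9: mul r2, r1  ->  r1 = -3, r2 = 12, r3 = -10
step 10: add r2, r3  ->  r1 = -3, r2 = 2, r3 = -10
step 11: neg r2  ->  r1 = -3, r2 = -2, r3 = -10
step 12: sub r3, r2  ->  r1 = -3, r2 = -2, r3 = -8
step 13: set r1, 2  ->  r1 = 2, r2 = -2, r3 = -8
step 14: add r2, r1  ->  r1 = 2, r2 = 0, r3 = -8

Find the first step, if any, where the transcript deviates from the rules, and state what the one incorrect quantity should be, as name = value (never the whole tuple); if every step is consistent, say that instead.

no error

Recomputing the run from the initial state:
step 1: r1 = 2, r2 = -7, r3 = 6
step 2: r1 = 2, r2 = -1, r3 = 6
step 3: r1 = 3, r2 = -1, r3 = 6
step 4: r1 = -3, r2 = -1, r3 = 6
step 5: r1 = -3, r2 = -7, r3 = 6
step 6: r1 = -3, r2 = -4, r3 = 6
step 7: r1 = -3, r2 = -4, r3 = 10
step 8: r1 = -3, r2 = -4, r3 = -10
step 9: r1 = -3, r2 = 12, r3 = -10
step 10: r1 = -3, r2 = 2, r3 = -10
step 11: r1 = -3, r2 = -2, r3 = -10
step 12: r1 = -3, r2 = -2, r3 = -8
step 13: r1 = 2, r2 = -2, r3 = -8
step 14: r1 = 2, r2 = 0, r3 = -8
This matches the transcript at every step.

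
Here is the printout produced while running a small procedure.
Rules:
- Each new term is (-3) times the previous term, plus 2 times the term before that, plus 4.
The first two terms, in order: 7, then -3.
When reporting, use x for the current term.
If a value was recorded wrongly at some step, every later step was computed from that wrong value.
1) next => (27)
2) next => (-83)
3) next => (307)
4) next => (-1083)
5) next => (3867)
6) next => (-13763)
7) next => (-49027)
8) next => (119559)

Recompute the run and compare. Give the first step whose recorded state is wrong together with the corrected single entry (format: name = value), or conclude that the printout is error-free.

step 1: x = -3*(-3) + (2)*(7) + (4) = 27 -> no discrepancy
step 2: x = -3*(27) + (2)*(-3) + (4) = -83 -> in agreement
step 3: x = -3*(-83) + (2)*(27) + (4) = 307 -> same as recorded
step 4: x = -3*(307) + (2)*(-83) + (4) = -1083 -> confirmed correct
step 5: x = -3*(-1083) + (2)*(307) + (4) = 3867 -> agrees with the printout
step 6: x = -3*(3867) + (2)*(-1083) + (4) = -13763 -> checks out
step 7: x = -3*(-13763) + (2)*(3867) + (4) = 49027 -> the printout disagrees here
The earliest wrong entry is at step 7: it should read x = 49027.

step 7, x = 49027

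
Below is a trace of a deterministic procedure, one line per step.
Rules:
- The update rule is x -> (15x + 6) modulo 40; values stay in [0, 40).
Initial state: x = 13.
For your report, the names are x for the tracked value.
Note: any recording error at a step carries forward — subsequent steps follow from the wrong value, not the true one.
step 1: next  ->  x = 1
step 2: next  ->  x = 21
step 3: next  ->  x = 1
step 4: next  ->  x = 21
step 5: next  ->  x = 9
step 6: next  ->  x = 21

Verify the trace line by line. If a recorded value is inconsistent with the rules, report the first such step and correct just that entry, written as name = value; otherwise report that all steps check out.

Step 1: x = (15*13 + 6) mod 40 = 1 — same as recorded.
Step 2: x = (15*1 + 6) mod 40 = 21 — checks out.
Step 3: x = (15*21 + 6) mod 40 = 1 — in agreement.
Step 4: x = (15*1 + 6) mod 40 = 21 — checks out.
Step 5: x = (15*21 + 6) mod 40 = 1 — not what was recorded.
First deviation found at step 5; the corrected entry is x = 1.

step 5, x = 1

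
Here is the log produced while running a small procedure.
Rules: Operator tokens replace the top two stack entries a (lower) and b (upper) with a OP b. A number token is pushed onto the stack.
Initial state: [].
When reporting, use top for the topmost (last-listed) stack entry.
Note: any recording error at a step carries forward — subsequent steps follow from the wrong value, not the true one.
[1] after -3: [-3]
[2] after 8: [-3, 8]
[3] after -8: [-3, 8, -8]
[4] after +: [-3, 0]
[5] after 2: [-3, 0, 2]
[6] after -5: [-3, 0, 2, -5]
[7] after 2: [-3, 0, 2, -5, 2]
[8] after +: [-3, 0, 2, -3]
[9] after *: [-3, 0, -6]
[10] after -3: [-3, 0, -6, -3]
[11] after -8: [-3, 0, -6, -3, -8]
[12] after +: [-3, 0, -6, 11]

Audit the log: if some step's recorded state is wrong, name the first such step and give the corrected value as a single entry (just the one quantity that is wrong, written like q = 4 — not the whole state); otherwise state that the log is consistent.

step 12, top = -11

Recomputing the run from the initial state:
step 1: [-3]
step 2: [-3, 8]
step 3: [-3, 8, -8]
step 4: [-3, 0]
step 5: [-3, 0, 2]
step 6: [-3, 0, 2, -5]
step 7: [-3, 0, 2, -5, 2]
step 8: [-3, 0, 2, -3]
step 9: [-3, 0, -6]
step 10: [-3, 0, -6, -3]
step 11: [-3, 0, -6, -3, -8]
step 12: [-3, 0, -6, -11]
The first disagreement with the log is at step 12, where the value should be top = -11.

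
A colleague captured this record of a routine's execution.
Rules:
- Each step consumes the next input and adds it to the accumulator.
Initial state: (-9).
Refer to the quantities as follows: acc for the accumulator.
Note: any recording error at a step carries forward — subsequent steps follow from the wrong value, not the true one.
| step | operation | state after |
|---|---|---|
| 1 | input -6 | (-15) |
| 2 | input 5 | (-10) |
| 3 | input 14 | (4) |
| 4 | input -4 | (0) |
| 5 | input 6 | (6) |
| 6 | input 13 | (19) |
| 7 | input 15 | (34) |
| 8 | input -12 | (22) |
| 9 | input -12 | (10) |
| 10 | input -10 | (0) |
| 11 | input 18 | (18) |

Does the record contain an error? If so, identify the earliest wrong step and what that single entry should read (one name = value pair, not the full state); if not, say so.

1. acc = -9 + -6 = -15 (no discrepancy)
2. acc = -15 + 5 = -10 (in agreement)
3. acc = -10 + 14 = 4 (same as recorded)
4. acc = 4 + -4 = 0 (verified)
5. acc = 0 + 6 = 6 (no discrepancy)
6. acc = 6 + 13 = 19 (exactly as logged)
7. acc = 19 + 15 = 34 (confirmed correct)
8. acc = 34 + -12 = 22 (in agreement)
9. acc = 22 + -12 = 10 (agrees with the record)
10. acc = 10 + -10 = 0 (consistent with the record)
11. acc = 0 + 18 = 18 (no discrepancy)
Each recorded entry agrees with the recomputation.

no error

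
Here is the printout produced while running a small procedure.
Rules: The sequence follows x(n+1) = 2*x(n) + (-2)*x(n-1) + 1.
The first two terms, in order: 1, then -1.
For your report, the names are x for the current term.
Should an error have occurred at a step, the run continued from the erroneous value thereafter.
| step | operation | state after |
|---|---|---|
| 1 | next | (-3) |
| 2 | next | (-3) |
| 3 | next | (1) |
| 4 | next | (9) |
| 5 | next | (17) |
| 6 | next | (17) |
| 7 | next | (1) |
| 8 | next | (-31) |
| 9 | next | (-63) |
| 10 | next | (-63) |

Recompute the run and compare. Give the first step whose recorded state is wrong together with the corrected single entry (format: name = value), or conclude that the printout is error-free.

no error

step 1: x = 2*(-1) + (-2)*(1) + (1) = -3 -> no discrepancy
step 2: x = 2*(-3) + (-2)*(-1) + (1) = -3 -> confirmed correct
step 3: x = 2*(-3) + (-2)*(-3) + (1) = 1 -> consistent with the printout
step 4: x = 2*(1) + (-2)*(-3) + (1) = 9 -> confirmed correct
step 5: x = 2*(9) + (-2)*(1) + (1) = 17 -> no discrepancy
step 6: x = 2*(17) + (-2)*(9) + (1) = 17 -> agrees with the printout
step 7: x = 2*(17) + (-2)*(17) + (1) = 1 -> no discrepancy
step 8: x = 2*(1) + (-2)*(17) + (1) = -31 -> same as recorded
step 9: x = 2*(-31) + (-2)*(1) + (1) = -63 -> exactly as logged
step 10: x = 2*(-63) + (-2)*(-31) + (1) = -63 -> consistent with the printout
All steps check out; nothing to correct.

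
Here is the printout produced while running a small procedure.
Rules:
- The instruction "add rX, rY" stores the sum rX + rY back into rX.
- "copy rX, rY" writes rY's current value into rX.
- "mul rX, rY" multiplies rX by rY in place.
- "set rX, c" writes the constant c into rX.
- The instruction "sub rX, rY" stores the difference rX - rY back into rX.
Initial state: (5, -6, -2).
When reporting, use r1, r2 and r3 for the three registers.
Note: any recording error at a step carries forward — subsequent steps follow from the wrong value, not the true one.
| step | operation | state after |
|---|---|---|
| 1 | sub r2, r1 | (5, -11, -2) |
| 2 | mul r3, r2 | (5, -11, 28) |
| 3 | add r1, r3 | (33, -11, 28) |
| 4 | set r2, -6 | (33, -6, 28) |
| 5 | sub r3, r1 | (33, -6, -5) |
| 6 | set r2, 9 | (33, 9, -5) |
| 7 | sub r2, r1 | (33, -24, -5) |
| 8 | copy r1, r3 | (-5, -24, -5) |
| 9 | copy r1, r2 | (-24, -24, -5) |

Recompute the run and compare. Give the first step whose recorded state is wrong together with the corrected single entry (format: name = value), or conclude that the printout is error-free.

step 2, r3 = 22

step 1: r2 = -6 - 5 = -11 -> consistent with the printout
step 2: r3 = -2 * -11 = 22 -> a discrepancy with the printout
The audit stops at step 2: the recorded entry is wrong and should be r3 = 22.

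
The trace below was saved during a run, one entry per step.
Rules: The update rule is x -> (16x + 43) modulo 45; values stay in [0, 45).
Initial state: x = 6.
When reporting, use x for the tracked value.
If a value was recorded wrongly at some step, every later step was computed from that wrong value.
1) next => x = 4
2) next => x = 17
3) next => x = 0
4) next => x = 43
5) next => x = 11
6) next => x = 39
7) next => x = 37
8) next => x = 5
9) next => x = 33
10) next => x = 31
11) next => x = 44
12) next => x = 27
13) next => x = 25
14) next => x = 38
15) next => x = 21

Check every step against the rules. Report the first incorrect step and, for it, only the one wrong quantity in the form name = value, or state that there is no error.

no error

1. x = (16*6 + 43) mod 45 = 4 (agrees with the trace)
2. x = (16*4 + 43) mod 45 = 17 (checks out)
3. x = (16*17 + 43) mod 45 = 0 (same as recorded)
4. x = (16*0 + 43) mod 45 = 43 (in agreement)
5. x = (16*43 + 43) mod 45 = 11 (exactly as logged)
6. x = (16*11 + 43) mod 45 = 39 (same as recorded)
7. x = (16*39 + 43) mod 45 = 37 (confirmed correct)
8. x = (16*37 + 43) mod 45 = 5 (in agreement)
9. x = (16*5 + 43) mod 45 = 33 (in agreement)
10. x = (16*33 + 43) mod 45 = 31 (same as recorded)
11. x = (16*31 + 43) mod 45 = 44 (in agreement)
12. x = (16*44 + 43) mod 45 = 27 (checks out)
13. x = (16*27 + 43) mod 45 = 25 (consistent with the trace)
14. x = (16*25 + 43) mod 45 = 38 (in agreement)
15. x = (16*38 + 43) mod 45 = 21 (same as recorded)
The recomputation confirms every line.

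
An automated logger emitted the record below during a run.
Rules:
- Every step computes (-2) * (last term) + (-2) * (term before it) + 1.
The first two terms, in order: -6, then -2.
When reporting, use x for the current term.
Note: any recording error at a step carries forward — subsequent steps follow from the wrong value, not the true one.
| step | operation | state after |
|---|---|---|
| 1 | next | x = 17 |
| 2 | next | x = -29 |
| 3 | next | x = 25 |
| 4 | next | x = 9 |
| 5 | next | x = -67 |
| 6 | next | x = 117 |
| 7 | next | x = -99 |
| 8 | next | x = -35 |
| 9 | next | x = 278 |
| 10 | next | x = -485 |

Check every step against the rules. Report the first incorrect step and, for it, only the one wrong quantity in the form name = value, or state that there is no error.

Recomputing the run from the initial state:
step 1: x = 17
step 2: x = -29
step 3: x = 25
step 4: x = 9
step 5: x = -67
step 6: x = 117
step 7: x = -99
step 8: x = -35
step 9: x = 269
step 10: x = -467
The first disagreement with the record is at step 9, where the value should be x = 269.

step 9, x = 269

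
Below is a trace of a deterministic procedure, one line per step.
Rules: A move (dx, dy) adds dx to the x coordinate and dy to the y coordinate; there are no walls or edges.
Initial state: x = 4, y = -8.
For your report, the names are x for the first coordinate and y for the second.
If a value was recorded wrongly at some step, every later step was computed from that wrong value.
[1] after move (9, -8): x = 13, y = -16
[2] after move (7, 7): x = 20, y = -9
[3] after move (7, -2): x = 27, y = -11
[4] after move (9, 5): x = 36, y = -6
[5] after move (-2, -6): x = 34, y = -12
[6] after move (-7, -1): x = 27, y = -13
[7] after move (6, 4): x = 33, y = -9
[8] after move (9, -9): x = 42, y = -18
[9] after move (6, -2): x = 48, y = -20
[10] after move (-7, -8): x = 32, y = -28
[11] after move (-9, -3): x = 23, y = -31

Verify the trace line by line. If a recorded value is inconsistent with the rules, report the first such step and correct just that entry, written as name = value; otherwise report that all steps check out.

1. x = 4 + (9) = 13, y = -8 + (-8) = -16 (no discrepancy)
2. x = 13 + (7) = 20, y = -16 + (7) = -9 (checks out)
3. x = 20 + (7) = 27, y = -9 + (-2) = -11 (checks out)
4. x = 27 + (9) = 36, y = -11 + (5) = -6 (checks out)
5. x = 36 + (-2) = 34, y = -6 + (-6) = -12 (in agreement)
6. x = 34 + (-7) = 27, y = -12 + (-1) = -13 (matches)
7. x = 27 + (6) = 33, y = -13 + (4) = -9 (agrees with the trace)
8. x = 33 + (9) = 42, y = -9 + (-9) = -18 (exactly as logged)
9. x = 42 + (6) = 48, y = -18 + (-2) = -20 (verified)
10. x = 48 + (-7) = 41, y = -20 + (-8) = -28 (the entry is off here)
Conclusion: step 10 carries the first error; the entry should be x = 41.

step 10, x = 41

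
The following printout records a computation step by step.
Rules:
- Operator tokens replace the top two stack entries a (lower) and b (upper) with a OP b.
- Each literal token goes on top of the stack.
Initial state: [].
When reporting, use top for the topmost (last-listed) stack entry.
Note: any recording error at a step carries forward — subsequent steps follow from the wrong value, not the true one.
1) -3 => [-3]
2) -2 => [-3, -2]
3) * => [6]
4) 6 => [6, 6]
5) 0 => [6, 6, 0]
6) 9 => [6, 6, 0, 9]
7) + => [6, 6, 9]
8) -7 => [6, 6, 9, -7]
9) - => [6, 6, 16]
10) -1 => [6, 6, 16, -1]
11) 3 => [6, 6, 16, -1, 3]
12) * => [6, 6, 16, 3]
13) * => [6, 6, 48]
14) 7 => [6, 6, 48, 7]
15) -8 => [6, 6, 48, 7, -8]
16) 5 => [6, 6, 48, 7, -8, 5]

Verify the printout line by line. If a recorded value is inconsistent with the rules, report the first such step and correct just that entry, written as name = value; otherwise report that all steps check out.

Recomputing the run from the initial state:
step 1: [-3]
step 2: [-3, -2]
step 3: [6]
step 4: [6, 6]
step 5: [6, 6, 0]
step 6: [6, 6, 0, 9]
step 7: [6, 6, 9]
step 8: [6, 6, 9, -7]
step 9: [6, 6, 16]
step 10: [6, 6, 16, -1]
step 11: [6, 6, 16, -1, 3]
step 12: [6, 6, 16, -3]
step 13: [6, 6, -48]
step 14: [6, 6, -48, 7]
step 15: [6, 6, -48, 7, -8]
step 16: [6, 6, -48, 7, -8, 5]
The first disagreement with the printout is at step 12, where the value should be top = -3.

step 12, top = -3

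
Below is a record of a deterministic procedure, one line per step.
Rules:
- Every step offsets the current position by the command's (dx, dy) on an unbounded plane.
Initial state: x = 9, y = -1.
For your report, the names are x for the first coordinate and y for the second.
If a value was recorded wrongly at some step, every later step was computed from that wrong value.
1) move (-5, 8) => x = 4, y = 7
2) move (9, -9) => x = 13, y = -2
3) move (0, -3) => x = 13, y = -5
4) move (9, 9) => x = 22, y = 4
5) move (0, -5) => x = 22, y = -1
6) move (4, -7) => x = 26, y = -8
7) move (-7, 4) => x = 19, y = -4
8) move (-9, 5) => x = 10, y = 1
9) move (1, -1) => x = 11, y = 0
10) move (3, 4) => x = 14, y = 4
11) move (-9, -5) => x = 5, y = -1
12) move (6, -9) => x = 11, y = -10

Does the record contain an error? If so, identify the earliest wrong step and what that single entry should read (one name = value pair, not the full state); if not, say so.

no error

1. x = 9 + (-5) = 4, y = -1 + (8) = 7 (exactly as logged)
2. x = 4 + (9) = 13, y = 7 + (-9) = -2 (in agreement)
3. x = 13 + (0) = 13, y = -2 + (-3) = -5 (exactly as logged)
4. x = 13 + (9) = 22, y = -5 + (9) = 4 (same as recorded)
5. x = 22 + (0) = 22, y = 4 + (-5) = -1 (checks out)
6. x = 22 + (4) = 26, y = -1 + (-7) = -8 (consistent with the record)
7. x = 26 + (-7) = 19, y = -8 + (4) = -4 (no discrepancy)
8. x = 19 + (-9) = 10, y = -4 + (5) = 1 (confirmed correct)
9. x = 10 + (1) = 11, y = 1 + (-1) = 0 (checks out)
10. x = 11 + (3) = 14, y = 0 + (4) = 4 (same as recorded)
11. x = 14 + (-9) = 5, y = 4 + (-5) = -1 (agrees with the record)
12. x = 5 + (6) = 11, y = -1 + (-9) = -10 (matches)
Each recorded entry agrees with the recomputation.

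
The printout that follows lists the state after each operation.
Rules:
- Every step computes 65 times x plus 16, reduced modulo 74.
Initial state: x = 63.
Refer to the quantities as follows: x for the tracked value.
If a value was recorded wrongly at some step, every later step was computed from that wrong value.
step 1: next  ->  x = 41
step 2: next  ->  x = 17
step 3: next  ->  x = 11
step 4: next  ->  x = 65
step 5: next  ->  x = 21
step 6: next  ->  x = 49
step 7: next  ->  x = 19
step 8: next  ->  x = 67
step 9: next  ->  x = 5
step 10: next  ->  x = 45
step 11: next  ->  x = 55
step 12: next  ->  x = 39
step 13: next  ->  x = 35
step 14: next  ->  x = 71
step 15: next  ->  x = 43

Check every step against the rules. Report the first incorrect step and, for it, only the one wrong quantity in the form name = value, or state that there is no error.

Recomputing the run from the initial state:
step 1: x = 41
step 2: x = 17
step 3: x = 11
step 4: x = 65
step 5: x = 23
step 6: x = 31
step 7: x = 33
step 8: x = 15
step 9: x = 29
step 10: x = 51
step 11: x = 1
step 12: x = 7
step 13: x = 27
step 14: x = 69
step 15: x = 61
The first disagreement with the printout is at step 5, where the value should be x = 23.

step 5, x = 23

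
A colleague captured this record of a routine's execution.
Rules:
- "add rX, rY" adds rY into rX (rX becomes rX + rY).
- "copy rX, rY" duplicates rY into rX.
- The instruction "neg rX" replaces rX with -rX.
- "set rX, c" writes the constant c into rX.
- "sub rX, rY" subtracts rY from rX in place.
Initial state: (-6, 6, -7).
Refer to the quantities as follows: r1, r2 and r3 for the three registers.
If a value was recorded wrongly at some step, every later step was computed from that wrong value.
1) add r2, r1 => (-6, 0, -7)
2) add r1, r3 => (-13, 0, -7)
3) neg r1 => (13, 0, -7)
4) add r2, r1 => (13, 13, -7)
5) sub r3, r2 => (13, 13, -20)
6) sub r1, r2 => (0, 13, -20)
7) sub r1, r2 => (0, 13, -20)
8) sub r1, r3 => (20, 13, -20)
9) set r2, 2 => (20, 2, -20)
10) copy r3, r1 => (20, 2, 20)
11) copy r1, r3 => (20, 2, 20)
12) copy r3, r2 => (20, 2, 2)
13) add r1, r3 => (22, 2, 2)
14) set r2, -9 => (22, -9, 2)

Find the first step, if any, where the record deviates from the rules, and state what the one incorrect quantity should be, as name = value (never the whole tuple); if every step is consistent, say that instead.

step 7, r1 = -13

Recomputing the run from the initial state:
step 1: r1 = -6, r2 = 0, r3 = -7
step 2: r1 = -13, r2 = 0, r3 = -7
step 3: r1 = 13, r2 = 0, r3 = -7
step 4: r1 = 13, r2 = 13, r3 = -7
step 5: r1 = 13, r2 = 13, r3 = -20
step 6: r1 = 0, r2 = 13, r3 = -20
step 7: r1 = -13, r2 = 13, r3 = -20
step 8: r1 = 7, r2 = 13, r3 = -20
step 9: r1 = 7, r2 = 2, r3 = -20
step 10: r1 = 7, r2 = 2, r3 = 7
step 11: r1 = 7, r2 = 2, r3 = 7
step 12: r1 = 7, r2 = 2, r3 = 2
step 13: r1 = 9, r2 = 2, r3 = 2
step 14: r1 = 9, r2 = -9, r3 = 2
The first disagreement with the record is at step 7, where the value should be r1 = -13.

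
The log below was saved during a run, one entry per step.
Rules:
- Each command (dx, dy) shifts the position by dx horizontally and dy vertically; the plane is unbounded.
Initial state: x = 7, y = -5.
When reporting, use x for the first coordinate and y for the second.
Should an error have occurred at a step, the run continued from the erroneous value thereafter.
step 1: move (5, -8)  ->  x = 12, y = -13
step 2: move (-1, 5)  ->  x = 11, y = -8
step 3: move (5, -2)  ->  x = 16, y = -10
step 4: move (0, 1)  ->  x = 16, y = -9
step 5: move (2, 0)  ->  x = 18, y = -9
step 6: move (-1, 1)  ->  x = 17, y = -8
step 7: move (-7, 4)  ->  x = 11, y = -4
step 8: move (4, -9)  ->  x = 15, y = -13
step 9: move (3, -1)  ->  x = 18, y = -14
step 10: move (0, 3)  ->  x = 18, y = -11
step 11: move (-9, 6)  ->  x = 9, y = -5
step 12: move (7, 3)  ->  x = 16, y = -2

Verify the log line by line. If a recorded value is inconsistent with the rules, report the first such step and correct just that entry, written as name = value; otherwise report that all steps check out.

step 1: x = 7 + (5) = 12, y = -5 + (-8) = -13 -> matches
step 2: x = 12 + (-1) = 11, y = -13 + (5) = -8 -> agrees with the log
step 3: x = 11 + (5) = 16, y = -8 + (-2) = -10 -> consistent with the log
step 4: x = 16 + (0) = 16, y = -10 + (1) = -9 -> verified
step 5: x = 16 + (2) = 18, y = -9 + (0) = -9 -> agrees with the log
step 6: x = 18 + (-1) = 17, y = -9 + (1) = -8 -> matches
step 7: x = 17 + (-7) = 10, y = -8 + (4) = -4 -> the recorded entry deviates here
So the first discrepancy is step 7, where the right value is x = 10.

step 7, x = 10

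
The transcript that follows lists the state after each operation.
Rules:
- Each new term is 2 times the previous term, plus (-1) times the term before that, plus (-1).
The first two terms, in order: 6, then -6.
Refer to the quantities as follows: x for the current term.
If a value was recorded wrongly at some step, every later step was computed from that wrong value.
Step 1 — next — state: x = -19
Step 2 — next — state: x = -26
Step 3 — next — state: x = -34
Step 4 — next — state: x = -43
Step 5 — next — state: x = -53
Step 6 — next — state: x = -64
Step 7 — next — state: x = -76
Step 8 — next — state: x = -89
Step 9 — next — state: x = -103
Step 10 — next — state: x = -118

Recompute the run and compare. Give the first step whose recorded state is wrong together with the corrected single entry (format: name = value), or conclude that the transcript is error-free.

1. x = 2*(-6) + (-1)*(6) + (-1) = -19 (verified)
2. x = 2*(-19) + (-1)*(-6) + (-1) = -33 (first mismatch against the transcript)
The earliest wrong entry is at step 2: it should read x = -33.

step 2, x = -33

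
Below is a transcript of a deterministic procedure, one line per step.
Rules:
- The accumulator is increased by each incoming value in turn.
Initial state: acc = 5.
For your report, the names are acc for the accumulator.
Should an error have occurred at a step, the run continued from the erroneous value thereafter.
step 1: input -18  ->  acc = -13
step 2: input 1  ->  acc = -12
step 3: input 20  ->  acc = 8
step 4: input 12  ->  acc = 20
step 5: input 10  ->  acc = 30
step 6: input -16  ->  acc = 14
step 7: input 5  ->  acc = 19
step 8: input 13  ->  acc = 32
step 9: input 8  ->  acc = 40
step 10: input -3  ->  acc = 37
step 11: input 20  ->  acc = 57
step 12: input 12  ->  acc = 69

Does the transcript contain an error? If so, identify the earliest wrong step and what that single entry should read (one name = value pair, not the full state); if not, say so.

no error

Recomputing the run from the initial state:
step 1: acc = -13
step 2: acc = -12
step 3: acc = 8
step 4: acc = 20
step 5: acc = 30
step 6: acc = 14
step 7: acc = 19
step 8: acc = 32
step 9: acc = 40
step 10: acc = 37
step 11: acc = 57
step 12: acc = 69
This matches the transcript at every step.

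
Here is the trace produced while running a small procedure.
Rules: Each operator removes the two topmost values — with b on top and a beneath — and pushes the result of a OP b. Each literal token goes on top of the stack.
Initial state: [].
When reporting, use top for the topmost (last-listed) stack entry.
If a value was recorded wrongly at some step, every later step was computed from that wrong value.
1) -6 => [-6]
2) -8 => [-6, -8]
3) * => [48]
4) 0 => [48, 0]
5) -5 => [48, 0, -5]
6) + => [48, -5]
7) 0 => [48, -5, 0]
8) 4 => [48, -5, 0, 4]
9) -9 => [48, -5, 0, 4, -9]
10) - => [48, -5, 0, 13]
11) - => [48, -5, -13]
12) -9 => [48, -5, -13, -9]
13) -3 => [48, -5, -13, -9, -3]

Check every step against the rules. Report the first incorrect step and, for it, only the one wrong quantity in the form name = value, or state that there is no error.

no error

1. push -6: top = -6 (agrees with the trace)
2. push -8: top = -8 (matches)
3. -6 * -8 = 48 (checks out)
4. push 0: top = 0 (verified)
5. push -5: top = -5 (exactly as logged)
6. 0 + -5 = -5 (consistent with the trace)
7. push 0: top = 0 (confirmed correct)
8. push 4: top = 4 (exactly as logged)
9. push -9: top = -9 (checks out)
10. 4 - -9 = 13 (same as recorded)
11. 0 - 13 = -13 (no discrepancy)
12. push -9: top = -9 (verified)
13. push -3: top = -3 (exactly as logged)
Each recorded entry agrees with the recomputation.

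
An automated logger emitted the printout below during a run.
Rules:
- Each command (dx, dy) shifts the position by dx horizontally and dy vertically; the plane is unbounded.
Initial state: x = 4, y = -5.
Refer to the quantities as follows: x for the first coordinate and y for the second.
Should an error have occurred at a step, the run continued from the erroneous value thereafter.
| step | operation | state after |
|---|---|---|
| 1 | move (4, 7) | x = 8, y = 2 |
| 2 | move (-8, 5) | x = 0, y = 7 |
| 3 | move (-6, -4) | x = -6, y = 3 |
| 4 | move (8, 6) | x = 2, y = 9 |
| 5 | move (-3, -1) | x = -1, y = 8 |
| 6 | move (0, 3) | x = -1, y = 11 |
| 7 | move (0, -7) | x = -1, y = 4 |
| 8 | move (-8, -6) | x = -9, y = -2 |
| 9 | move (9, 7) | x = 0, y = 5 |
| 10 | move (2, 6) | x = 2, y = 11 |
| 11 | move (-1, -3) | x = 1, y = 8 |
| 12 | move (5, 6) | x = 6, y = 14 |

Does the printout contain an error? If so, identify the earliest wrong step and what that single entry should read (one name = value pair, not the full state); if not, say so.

no error

Step 1: x = 4 + (4) = 8, y = -5 + (7) = 2 — verified.
Step 2: x = 8 + (-8) = 0, y = 2 + (5) = 7 — exactly as logged.
Step 3: x = 0 + (-6) = -6, y = 7 + (-4) = 3 — checks out.
Step 4: x = -6 + (8) = 2, y = 3 + (6) = 9 — verified.
Step 5: x = 2 + (-3) = -1, y = 9 + (-1) = 8 — matches.
Step 6: x = -1 + (0) = -1, y = 8 + (3) = 11 — consistent with the printout.
Step 7: x = -1 + (0) = -1, y = 11 + (-7) = 4 — checks out.
Step 8: x = -1 + (-8) = -9, y = 4 + (-6) = -2 — confirmed correct.
Step 9: x = -9 + (9) = 0, y = -2 + (7) = 5 — same as recorded.
Step 10: x = 0 + (2) = 2, y = 5 + (6) = 11 — checks out.
Step 11: x = 2 + (-1) = 1, y = 11 + (-3) = 8 — consistent with the printout.
Step 12: x = 1 + (5) = 6, y = 8 + (6) = 14 — matches.
All steps check out; nothing to correct.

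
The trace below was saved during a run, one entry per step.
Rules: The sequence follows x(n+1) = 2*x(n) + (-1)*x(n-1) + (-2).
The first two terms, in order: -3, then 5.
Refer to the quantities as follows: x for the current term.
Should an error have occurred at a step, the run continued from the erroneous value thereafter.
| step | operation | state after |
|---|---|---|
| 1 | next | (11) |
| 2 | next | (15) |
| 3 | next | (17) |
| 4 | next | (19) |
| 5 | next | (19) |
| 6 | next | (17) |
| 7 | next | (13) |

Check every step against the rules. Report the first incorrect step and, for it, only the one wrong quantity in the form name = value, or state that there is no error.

step 4, x = 17

Step 1: x = 2*(5) + (-1)*(-3) + (-2) = 11 — matches.
Step 2: x = 2*(11) + (-1)*(5) + (-2) = 15 — matches.
Step 3: x = 2*(15) + (-1)*(11) + (-2) = 17 — agrees with the trace.
Step 4: x = 2*(17) + (-1)*(15) + (-2) = 17 — this is not what the trace shows.
First incorrect step: 4; the correct value is x = 17.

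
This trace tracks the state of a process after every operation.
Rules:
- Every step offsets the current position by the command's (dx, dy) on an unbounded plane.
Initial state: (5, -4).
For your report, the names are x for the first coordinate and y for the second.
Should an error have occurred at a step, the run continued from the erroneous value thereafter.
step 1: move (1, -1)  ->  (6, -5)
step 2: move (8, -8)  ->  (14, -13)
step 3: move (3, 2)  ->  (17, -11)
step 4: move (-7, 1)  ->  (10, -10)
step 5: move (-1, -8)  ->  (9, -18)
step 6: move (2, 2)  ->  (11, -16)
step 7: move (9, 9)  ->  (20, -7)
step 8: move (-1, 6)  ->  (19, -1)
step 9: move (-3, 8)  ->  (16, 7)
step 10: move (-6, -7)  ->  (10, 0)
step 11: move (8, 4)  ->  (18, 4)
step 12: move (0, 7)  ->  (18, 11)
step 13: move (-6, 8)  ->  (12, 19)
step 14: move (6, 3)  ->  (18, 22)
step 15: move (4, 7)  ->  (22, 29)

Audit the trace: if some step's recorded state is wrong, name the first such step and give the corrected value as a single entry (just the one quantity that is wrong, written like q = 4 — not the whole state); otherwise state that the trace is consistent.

1. x = 5 + (1) = 6, y = -4 + (-1) = -5 (no discrepancy)
2. x = 6 + (8) = 14, y = -5 + (-8) = -13 (agrees with the trace)
3. x = 14 + (3) = 17, y = -13 + (2) = -11 (in agreement)
4. x = 17 + (-7) = 10, y = -11 + (1) = -10 (agrees with the trace)
5. x = 10 + (-1) = 9, y = -10 + (-8) = -18 (checks out)
6. x = 9 + (2) = 11, y = -18 + (2) = -16 (consistent with the trace)
7. x = 11 + (9) = 20, y = -16 + (9) = -7 (same as recorded)
8. x = 20 + (-1) = 19, y = -7 + (6) = -1 (confirmed correct)
9. x = 19 + (-3) = 16, y = -1 + (8) = 7 (verified)
10. x = 16 + (-6) = 10, y = 7 + (-7) = 0 (exactly as logged)
11. x = 10 + (8) = 18, y = 0 + (4) = 4 (checks out)
12. x = 18 + (0) = 18, y = 4 + (7) = 11 (same as recorded)
13. x = 18 + (-6) = 12, y = 11 + (8) = 19 (agrees with the trace)
14. x = 12 + (6) = 18, y = 19 + (3) = 22 (same as recorded)
15. x = 18 + (4) = 22, y = 22 + (7) = 29 (agrees with the trace)
The recomputation confirms every line.

no error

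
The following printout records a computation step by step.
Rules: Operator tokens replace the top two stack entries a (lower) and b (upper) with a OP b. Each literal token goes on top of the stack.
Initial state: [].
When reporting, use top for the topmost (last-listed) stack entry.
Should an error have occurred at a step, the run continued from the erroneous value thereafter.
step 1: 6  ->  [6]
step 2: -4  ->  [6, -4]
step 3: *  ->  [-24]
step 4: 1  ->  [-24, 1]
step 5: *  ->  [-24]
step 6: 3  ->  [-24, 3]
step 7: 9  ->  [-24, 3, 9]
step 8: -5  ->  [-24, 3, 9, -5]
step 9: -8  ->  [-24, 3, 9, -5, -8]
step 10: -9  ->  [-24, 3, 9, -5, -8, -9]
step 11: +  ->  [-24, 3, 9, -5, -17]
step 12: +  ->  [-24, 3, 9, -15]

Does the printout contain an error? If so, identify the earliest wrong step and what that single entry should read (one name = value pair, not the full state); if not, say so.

Recomputing the run from the initial state:
step 1: [6]
step 2: [6, -4]
step 3: [-24]
step 4: [-24, 1]
step 5: [-24]
step 6: [-24, 3]
step 7: [-24, 3, 9]
step 8: [-24, 3, 9, -5]
step 9: [-24, 3, 9, -5, -8]
step 10: [-24, 3, 9, -5, -8, -9]
step 11: [-24, 3, 9, -5, -17]
step 12: [-24, 3, 9, -22]
The first disagreement with the printout is at step 12, where the value should be top = -22.

step 12, top = -22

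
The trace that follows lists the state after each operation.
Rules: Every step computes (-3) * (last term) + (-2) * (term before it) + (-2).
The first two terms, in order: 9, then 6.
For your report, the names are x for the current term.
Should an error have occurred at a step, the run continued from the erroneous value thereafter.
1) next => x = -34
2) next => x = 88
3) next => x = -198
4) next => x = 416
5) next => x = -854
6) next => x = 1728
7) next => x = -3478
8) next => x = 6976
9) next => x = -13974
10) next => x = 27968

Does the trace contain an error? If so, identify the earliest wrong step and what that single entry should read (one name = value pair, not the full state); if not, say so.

Step 1: x = -3*(6) + (-2)*(9) + (-2) = -38 — the recorded entry deviates here.
That makes step 1 the first incorrect line — x = -38 is what it should show.

step 1, x = -38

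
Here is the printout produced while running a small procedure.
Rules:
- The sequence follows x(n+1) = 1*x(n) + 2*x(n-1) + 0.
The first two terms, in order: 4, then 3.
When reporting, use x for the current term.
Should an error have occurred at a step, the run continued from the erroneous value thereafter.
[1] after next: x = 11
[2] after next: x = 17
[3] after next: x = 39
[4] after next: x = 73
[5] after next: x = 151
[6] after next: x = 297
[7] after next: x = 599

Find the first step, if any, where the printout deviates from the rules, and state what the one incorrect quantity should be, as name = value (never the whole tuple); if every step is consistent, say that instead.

Recomputing the run from the initial state:
step 1: x = 11
step 2: x = 17
step 3: x = 39
step 4: x = 73
step 5: x = 151
step 6: x = 297
step 7: x = 599
This matches the printout at every step.

no error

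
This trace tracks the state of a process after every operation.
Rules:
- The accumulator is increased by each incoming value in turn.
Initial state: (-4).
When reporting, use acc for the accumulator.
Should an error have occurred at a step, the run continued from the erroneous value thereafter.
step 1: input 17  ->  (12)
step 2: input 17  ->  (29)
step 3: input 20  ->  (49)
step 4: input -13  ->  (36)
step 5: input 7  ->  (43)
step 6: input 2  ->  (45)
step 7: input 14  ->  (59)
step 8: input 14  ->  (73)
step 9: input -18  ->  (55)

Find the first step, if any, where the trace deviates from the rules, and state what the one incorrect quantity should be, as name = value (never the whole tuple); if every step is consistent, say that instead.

step 1, acc = 13

Recomputing the run from the initial state:
step 1: acc = 13
step 2: acc = 30
step 3: acc = 50
step 4: acc = 37
step 5: acc = 44
step 6: acc = 46
step 7: acc = 60
step 8: acc = 74
step 9: acc = 56
The first disagreement with the trace is at step 1, where the value should be acc = 13.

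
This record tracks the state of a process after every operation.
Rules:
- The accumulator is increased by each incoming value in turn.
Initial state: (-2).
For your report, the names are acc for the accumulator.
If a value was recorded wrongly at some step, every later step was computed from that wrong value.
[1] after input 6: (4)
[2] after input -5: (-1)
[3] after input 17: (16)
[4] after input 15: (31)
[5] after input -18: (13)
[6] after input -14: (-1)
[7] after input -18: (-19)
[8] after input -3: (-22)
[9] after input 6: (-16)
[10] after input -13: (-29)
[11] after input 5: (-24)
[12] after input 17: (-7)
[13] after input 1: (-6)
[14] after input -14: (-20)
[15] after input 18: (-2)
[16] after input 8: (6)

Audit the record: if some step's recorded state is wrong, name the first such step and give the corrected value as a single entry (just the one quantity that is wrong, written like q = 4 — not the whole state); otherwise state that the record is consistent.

step 1: acc = -2 + 6 = 4 -> same as recorded
step 2: acc = 4 + -5 = -1 -> confirmed correct
step 3: acc = -1 + 17 = 16 -> matches
step 4: acc = 16 + 15 = 31 -> consistent with the record
step 5: acc = 31 + -18 = 13 -> confirmed correct
step 6: acc = 13 + -14 = -1 -> checks out
step 7: acc = -1 + -18 = -19 -> same as recorded
step 8: acc = -19 + -3 = -22 -> in agreement
step 9: acc = -22 + 6 = -16 -> consistent with the record
step 10: acc = -16 + -13 = -29 -> agrees with the record
step 11: acc = -29 + 5 = -24 -> checks out
step 12: acc = -24 + 17 = -7 -> consistent with the record
step 13: acc = -7 + 1 = -6 -> matches
step 14: acc = -6 + -14 = -20 -> same as recorded
step 15: acc = -20 + 18 = -2 -> confirmed correct
step 16: acc = -2 + 8 = 6 -> agrees with the record
The whole run recomputes cleanly — no discrepancies.

no error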